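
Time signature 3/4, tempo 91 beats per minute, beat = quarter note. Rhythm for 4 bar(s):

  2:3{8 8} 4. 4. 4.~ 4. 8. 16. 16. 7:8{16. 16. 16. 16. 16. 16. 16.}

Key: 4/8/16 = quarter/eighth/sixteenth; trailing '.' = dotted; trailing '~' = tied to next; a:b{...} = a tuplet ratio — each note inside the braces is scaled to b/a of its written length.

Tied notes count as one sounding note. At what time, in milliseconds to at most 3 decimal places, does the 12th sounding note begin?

1. 0.0ms @ 0 + 494.505ms (3/4)
2. 494.505ms @ 3/4 + 494.505ms (3/4)
3. 989.011ms @ 3/2 + 989.011ms (3/2)
4. 1978.022ms @ 3 + 989.011ms (3/2)
5. 2967.033ms @ 9/2 + 1978.022ms (3)
6. 4945.055ms @ 15/2 + 494.505ms (3/4)
7. 5439.56ms @ 33/4 + 247.253ms (3/8)
8. 5686.813ms @ 69/8 + 247.253ms (3/8)
9. 5934.066ms @ 9 + 282.575ms (3/7)
10. 6216.641ms @ 66/7 + 282.575ms (3/7)
11. 6499.215ms @ 69/7 + 282.575ms (3/7)
12. 6781.79ms @ 72/7 + 282.575ms (3/7)
13. 7064.364ms @ 75/7 + 282.575ms (3/7)
14. 7346.939ms @ 78/7 + 282.575ms (3/7)
15. 7629.513ms @ 81/7 + 282.575ms (3/7)

note 12 onset = 72/7b = 6781.79ms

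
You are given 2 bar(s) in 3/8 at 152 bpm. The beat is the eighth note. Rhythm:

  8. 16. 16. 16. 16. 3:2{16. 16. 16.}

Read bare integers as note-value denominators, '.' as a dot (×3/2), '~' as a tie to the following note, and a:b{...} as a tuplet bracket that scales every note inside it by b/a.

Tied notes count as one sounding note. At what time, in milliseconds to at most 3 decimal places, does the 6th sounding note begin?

note 6 onset = 9/2b = 1776.316ms

1. 0.0ms @ 0 + 592.105ms (3/2)
2. 592.105ms @ 3/2 + 296.053ms (3/4)
3. 888.158ms @ 9/4 + 296.053ms (3/4)
4. 1184.211ms @ 3 + 296.053ms (3/4)
5. 1480.263ms @ 15/4 + 296.053ms (3/4)
6. 1776.316ms @ 9/2 + 197.368ms (1/2)
7. 1973.684ms @ 5 + 197.368ms (1/2)
8. 2171.053ms @ 11/2 + 197.368ms (1/2)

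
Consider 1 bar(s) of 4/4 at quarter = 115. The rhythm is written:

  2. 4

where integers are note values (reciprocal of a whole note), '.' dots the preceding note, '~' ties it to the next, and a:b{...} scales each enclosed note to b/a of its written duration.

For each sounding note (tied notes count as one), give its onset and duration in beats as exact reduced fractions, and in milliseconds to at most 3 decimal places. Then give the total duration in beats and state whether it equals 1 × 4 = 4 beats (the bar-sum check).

1) 0.0ms=0b +1565.217ms=3b
2) 1565.217ms=3b +521.739ms=1b
Σ=4b of 4 (115bpm 4/4) — PASS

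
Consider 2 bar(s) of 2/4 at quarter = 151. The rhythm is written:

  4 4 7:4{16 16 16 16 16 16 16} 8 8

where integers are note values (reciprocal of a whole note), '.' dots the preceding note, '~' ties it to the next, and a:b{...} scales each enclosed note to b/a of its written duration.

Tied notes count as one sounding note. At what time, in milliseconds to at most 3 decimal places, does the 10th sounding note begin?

1. 0.0ms @ 0 + 397.351ms (1)
2. 397.351ms @ 1 + 397.351ms (1)
3. 794.702ms @ 2 + 56.764ms (1/7)
4. 851.466ms @ 15/7 + 56.764ms (1/7)
5. 908.231ms @ 16/7 + 56.764ms (1/7)
6. 964.995ms @ 17/7 + 56.764ms (1/7)
7. 1021.76ms @ 18/7 + 56.764ms (1/7)
8. 1078.524ms @ 19/7 + 56.764ms (1/7)
9. 1135.289ms @ 20/7 + 56.764ms (1/7)
10. 1192.053ms @ 3 + 198.675ms (1/2)
11. 1390.728ms @ 7/2 + 198.675ms (1/2)

note 10 onset = 3b = 1192.053ms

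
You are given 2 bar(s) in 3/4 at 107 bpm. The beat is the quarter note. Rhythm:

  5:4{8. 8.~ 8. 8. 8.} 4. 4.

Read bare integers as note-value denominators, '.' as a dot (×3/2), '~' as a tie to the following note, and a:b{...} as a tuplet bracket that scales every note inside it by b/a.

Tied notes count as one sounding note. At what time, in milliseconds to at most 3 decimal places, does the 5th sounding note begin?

note 5 onset = 3b = 1682.243ms

1. 0.0ms @ 0 + 336.449ms (3/5)
2. 336.449ms @ 3/5 + 672.897ms (6/5)
3. 1009.346ms @ 9/5 + 336.449ms (3/5)
4. 1345.794ms @ 12/5 + 336.449ms (3/5)
5. 1682.243ms @ 3 + 841.121ms (3/2)
6. 2523.364ms @ 9/2 + 841.121ms (3/2)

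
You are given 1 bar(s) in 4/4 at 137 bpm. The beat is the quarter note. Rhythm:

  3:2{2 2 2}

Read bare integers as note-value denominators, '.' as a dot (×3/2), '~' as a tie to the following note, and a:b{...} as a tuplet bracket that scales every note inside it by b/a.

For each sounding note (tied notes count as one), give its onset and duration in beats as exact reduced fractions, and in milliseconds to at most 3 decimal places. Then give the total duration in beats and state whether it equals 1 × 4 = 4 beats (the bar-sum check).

1) 0.0ms=0b +583.942ms=4/3b
2) 583.942ms=4/3b +583.942ms=4/3b
3) 1167.883ms=8/3b +583.942ms=4/3b
Σ=4b of 4 (137bpm 4/4) — PASS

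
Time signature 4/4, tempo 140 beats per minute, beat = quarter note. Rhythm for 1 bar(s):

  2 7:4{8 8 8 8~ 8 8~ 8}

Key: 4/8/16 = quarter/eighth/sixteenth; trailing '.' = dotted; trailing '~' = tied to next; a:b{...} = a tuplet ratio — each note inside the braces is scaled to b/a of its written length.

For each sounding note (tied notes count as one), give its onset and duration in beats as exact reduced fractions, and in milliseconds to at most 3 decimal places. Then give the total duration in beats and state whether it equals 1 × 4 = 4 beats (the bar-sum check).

1) 0.0ms=0b +857.143ms=2b
2) 857.143ms=2b +122.449ms=2/7b
3) 979.592ms=16/7b +122.449ms=2/7b
4) 1102.041ms=18/7b +122.449ms=2/7b
5) 1224.49ms=20/7b +244.898ms=4/7b
6) 1469.388ms=24/7b +244.898ms=4/7b
Σ=4b of 4 (140bpm 4/4) — PASS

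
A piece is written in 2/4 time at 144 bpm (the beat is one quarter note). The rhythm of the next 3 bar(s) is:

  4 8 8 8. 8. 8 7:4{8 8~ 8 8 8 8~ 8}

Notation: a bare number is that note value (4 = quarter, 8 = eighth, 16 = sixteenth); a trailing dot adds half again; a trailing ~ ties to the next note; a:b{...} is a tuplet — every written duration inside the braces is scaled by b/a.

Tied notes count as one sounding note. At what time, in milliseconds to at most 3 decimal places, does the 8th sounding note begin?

1. 0.0ms @ 0 + 416.667ms (1)
2. 416.667ms @ 1 + 208.333ms (1/2)
3. 625.0ms @ 3/2 + 208.333ms (1/2)
4. 833.333ms @ 2 + 312.5ms (3/4)
5. 1145.833ms @ 11/4 + 312.5ms (3/4)
6. 1458.333ms @ 7/2 + 208.333ms (1/2)
7. 1666.667ms @ 4 + 119.048ms (2/7)
8. 1785.714ms @ 30/7 + 238.095ms (4/7)
9. 2023.81ms @ 34/7 + 119.048ms (2/7)
10. 2142.857ms @ 36/7 + 119.048ms (2/7)
11. 2261.905ms @ 38/7 + 238.095ms (4/7)

note 8 onset = 30/7b = 1785.714ms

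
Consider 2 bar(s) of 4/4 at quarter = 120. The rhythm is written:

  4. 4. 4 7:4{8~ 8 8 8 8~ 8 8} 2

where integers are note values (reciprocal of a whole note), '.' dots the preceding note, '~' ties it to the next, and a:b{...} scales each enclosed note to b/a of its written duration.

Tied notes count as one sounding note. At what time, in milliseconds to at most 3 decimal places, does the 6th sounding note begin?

1. 0.0ms @ 0 + 750.0ms (3/2)
2. 750.0ms @ 3/2 + 750.0ms (3/2)
3. 1500.0ms @ 3 + 500.0ms (1)
4. 2000.0ms @ 4 + 285.714ms (4/7)
5. 2285.714ms @ 32/7 + 142.857ms (2/7)
6. 2428.571ms @ 34/7 + 142.857ms (2/7)
7. 2571.429ms @ 36/7 + 285.714ms (4/7)
8. 2857.143ms @ 40/7 + 142.857ms (2/7)
9. 3000.0ms @ 6 + 1000.0ms (2)

note 6 onset = 34/7b = 2428.571ms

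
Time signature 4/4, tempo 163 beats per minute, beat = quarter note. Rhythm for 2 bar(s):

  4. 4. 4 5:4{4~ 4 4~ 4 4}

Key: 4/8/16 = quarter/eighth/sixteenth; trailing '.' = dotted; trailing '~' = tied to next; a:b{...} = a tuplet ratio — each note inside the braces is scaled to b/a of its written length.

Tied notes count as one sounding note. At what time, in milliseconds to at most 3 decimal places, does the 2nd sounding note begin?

1. 0.0ms @ 0 + 552.147ms (3/2)
2. 552.147ms @ 3/2 + 552.147ms (3/2)
3. 1104.294ms @ 3 + 368.098ms (1)
4. 1472.393ms @ 4 + 588.957ms (8/5)
5. 2061.35ms @ 28/5 + 588.957ms (8/5)
6. 2650.307ms @ 36/5 + 294.479ms (4/5)

note 2 onset = 3/2b = 552.147ms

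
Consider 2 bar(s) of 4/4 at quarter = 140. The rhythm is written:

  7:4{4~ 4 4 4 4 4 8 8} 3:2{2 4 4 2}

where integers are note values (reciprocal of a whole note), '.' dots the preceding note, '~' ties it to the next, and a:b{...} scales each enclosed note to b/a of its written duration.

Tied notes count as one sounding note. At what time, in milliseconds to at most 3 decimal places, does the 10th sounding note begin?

1. 0.0ms @ 0 + 489.796ms (8/7)
2. 489.796ms @ 8/7 + 244.898ms (4/7)
3. 734.694ms @ 12/7 + 244.898ms (4/7)
4. 979.592ms @ 16/7 + 244.898ms (4/7)
5. 1224.49ms @ 20/7 + 244.898ms (4/7)
6. 1469.388ms @ 24/7 + 122.449ms (2/7)
7. 1591.837ms @ 26/7 + 122.449ms (2/7)
8. 1714.286ms @ 4 + 571.429ms (4/3)
9. 2285.714ms @ 16/3 + 285.714ms (2/3)
10. 2571.429ms @ 6 + 285.714ms (2/3)
11. 2857.143ms @ 20/3 + 571.429ms (4/3)

note 10 onset = 6b = 2571.429ms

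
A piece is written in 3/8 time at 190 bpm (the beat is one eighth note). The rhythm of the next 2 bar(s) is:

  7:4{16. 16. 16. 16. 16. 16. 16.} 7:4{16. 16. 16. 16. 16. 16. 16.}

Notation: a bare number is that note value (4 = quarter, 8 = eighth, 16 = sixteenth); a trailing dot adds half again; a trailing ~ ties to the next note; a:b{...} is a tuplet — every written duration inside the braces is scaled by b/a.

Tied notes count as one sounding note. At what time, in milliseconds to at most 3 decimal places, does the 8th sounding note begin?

1. 0.0ms @ 0 + 135.338ms (3/7)
2. 135.338ms @ 3/7 + 135.338ms (3/7)
3. 270.677ms @ 6/7 + 135.338ms (3/7)
4. 406.015ms @ 9/7 + 135.338ms (3/7)
5. 541.353ms @ 12/7 + 135.338ms (3/7)
6. 676.692ms @ 15/7 + 135.338ms (3/7)
7. 812.03ms @ 18/7 + 135.338ms (3/7)
8. 947.368ms @ 3 + 135.338ms (3/7)
9. 1082.707ms @ 24/7 + 135.338ms (3/7)
10. 1218.045ms @ 27/7 + 135.338ms (3/7)
11. 1353.383ms @ 30/7 + 135.338ms (3/7)
12. 1488.722ms @ 33/7 + 135.338ms (3/7)
13. 1624.06ms @ 36/7 + 135.338ms (3/7)
14. 1759.398ms @ 39/7 + 135.338ms (3/7)

note 8 onset = 3b = 947.368ms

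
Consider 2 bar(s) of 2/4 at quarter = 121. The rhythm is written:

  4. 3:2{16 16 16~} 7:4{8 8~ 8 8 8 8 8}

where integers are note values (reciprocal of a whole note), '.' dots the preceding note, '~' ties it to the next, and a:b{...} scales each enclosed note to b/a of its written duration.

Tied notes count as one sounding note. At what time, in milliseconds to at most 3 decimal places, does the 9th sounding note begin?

note 9 onset = 26/7b = 1841.795ms

1. 0.0ms @ 0 + 743.802ms (3/2)
2. 743.802ms @ 3/2 + 82.645ms (1/6)
3. 826.446ms @ 5/3 + 82.645ms (1/6)
4. 909.091ms @ 11/6 + 224.321ms (19/42)
5. 1133.412ms @ 16/7 + 283.353ms (4/7)
6. 1416.765ms @ 20/7 + 141.677ms (2/7)
7. 1558.442ms @ 22/7 + 141.677ms (2/7)
8. 1700.118ms @ 24/7 + 141.677ms (2/7)
9. 1841.795ms @ 26/7 + 141.677ms (2/7)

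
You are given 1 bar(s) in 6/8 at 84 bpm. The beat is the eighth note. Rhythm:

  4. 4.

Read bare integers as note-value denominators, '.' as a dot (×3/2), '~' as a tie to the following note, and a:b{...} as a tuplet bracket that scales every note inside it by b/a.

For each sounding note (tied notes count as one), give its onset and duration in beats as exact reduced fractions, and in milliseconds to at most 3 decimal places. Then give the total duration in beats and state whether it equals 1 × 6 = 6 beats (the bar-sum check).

1) 0.0ms=0b +2142.857ms=3b
2) 2142.857ms=3b +2142.857ms=3b
Σ=6b of 6 (84bpm 6/8) — PASS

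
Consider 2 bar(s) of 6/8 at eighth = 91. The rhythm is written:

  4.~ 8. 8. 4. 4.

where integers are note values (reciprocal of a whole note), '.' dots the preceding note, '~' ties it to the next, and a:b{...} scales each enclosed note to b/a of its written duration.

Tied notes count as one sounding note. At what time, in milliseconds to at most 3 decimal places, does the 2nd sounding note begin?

note 2 onset = 9/2b = 2967.033ms

1. 0.0ms @ 0 + 2967.033ms (9/2)
2. 2967.033ms @ 9/2 + 989.011ms (3/2)
3. 3956.044ms @ 6 + 1978.022ms (3)
4. 5934.066ms @ 9 + 1978.022ms (3)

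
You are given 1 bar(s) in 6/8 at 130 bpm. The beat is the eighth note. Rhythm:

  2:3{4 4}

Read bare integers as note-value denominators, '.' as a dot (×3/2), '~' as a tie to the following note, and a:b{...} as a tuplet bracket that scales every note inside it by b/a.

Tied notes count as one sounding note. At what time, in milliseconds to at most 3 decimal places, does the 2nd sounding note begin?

note 2 onset = 3b = 1384.615ms

1. 0.0ms @ 0 + 1384.615ms (3)
2. 1384.615ms @ 3 + 1384.615ms (3)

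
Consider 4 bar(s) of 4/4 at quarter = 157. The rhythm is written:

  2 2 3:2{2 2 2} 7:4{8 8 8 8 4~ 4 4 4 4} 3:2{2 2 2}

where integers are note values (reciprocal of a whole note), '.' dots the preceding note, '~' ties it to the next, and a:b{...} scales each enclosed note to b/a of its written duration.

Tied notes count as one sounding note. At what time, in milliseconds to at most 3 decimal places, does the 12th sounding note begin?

note 12 onset = 76/7b = 4149.227ms

1. 0.0ms @ 0 + 764.331ms (2)
2. 764.331ms @ 2 + 764.331ms (2)
3. 1528.662ms @ 4 + 509.554ms (4/3)
4. 2038.217ms @ 16/3 + 509.554ms (4/3)
5. 2547.771ms @ 20/3 + 509.554ms (4/3)
6. 3057.325ms @ 8 + 109.19ms (2/7)
7. 3166.515ms @ 58/7 + 109.19ms (2/7)
8. 3275.705ms @ 60/7 + 109.19ms (2/7)
9. 3384.895ms @ 62/7 + 109.19ms (2/7)
10. 3494.086ms @ 64/7 + 436.761ms (8/7)
11. 3930.846ms @ 72/7 + 218.38ms (4/7)
12. 4149.227ms @ 76/7 + 218.38ms (4/7)
13. 4367.607ms @ 80/7 + 218.38ms (4/7)
14. 4585.987ms @ 12 + 509.554ms (4/3)
15. 5095.541ms @ 40/3 + 509.554ms (4/3)
16. 5605.096ms @ 44/3 + 509.554ms (4/3)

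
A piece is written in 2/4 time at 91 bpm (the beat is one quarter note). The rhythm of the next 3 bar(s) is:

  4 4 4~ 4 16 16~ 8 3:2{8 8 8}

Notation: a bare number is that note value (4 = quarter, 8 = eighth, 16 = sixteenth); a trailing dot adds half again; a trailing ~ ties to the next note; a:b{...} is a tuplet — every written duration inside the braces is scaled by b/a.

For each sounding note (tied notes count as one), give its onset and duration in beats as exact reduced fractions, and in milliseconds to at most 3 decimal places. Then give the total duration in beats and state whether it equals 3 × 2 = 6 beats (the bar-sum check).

1) 0.0ms=0b +659.341ms=1b
2) 659.341ms=1b +659.341ms=1b
3) 1318.681ms=2b +1318.681ms=2b
4) 2637.363ms=4b +164.835ms=1/4b
5) 2802.198ms=17/4b +494.505ms=3/4b
6) 3296.703ms=5b +219.78ms=1/3b
7) 3516.484ms=16/3b +219.78ms=1/3b
8) 3736.264ms=17/3b +219.78ms=1/3b
Σ=6b of 6 (91bpm 2/4) — PASS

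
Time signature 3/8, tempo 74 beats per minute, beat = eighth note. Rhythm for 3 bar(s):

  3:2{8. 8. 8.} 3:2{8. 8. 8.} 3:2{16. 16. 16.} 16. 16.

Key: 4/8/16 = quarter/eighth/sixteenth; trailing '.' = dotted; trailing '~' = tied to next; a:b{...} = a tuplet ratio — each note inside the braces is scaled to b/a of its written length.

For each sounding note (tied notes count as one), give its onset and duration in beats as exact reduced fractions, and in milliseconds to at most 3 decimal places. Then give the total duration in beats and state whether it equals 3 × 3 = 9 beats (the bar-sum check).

1) 0.0ms=0b +810.811ms=1b
2) 810.811ms=1b +810.811ms=1b
3) 1621.622ms=2b +810.811ms=1b
4) 2432.432ms=3b +810.811ms=1b
5) 3243.243ms=4b +810.811ms=1b
6) 4054.054ms=5b +810.811ms=1b
7) 4864.865ms=6b +405.405ms=1/2b
8) 5270.27ms=13/2b +405.405ms=1/2b
9) 5675.676ms=7b +405.405ms=1/2b
10) 6081.081ms=15/2b +608.108ms=3/4b
11) 6689.189ms=33/4b +608.108ms=3/4b
Σ=9b of 9 (74bpm 3/8) — PASS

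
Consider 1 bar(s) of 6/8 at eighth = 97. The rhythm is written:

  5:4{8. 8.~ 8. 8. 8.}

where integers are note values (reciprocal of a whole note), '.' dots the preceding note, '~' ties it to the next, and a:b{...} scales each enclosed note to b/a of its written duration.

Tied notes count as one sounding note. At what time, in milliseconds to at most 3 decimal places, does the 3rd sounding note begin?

1. 0.0ms @ 0 + 742.268ms (6/5)
2. 742.268ms @ 6/5 + 1484.536ms (12/5)
3. 2226.804ms @ 18/5 + 742.268ms (6/5)
4. 2969.072ms @ 24/5 + 742.268ms (6/5)

note 3 onset = 18/5b = 2226.804ms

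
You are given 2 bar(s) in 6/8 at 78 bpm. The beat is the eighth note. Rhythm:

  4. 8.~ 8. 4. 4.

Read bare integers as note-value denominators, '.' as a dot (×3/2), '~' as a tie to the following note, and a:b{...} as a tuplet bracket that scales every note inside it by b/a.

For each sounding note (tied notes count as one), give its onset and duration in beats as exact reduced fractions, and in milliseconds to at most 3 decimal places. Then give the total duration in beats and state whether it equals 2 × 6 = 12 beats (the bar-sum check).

1) 0.0ms=0b +2307.692ms=3b
2) 2307.692ms=3b +2307.692ms=3b
3) 4615.385ms=6b +2307.692ms=3b
4) 6923.077ms=9b +2307.692ms=3b
Σ=12b of 12 (78bpm 6/8) — PASS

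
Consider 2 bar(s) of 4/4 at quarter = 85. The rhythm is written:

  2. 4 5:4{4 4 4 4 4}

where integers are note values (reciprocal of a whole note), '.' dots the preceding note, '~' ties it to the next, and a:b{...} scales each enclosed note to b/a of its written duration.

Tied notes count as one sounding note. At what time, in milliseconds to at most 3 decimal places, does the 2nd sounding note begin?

1. 0.0ms @ 0 + 2117.647ms (3)
2. 2117.647ms @ 3 + 705.882ms (1)
3. 2823.529ms @ 4 + 564.706ms (4/5)
4. 3388.235ms @ 24/5 + 564.706ms (4/5)
5. 3952.941ms @ 28/5 + 564.706ms (4/5)
6. 4517.647ms @ 32/5 + 564.706ms (4/5)
7. 5082.353ms @ 36/5 + 564.706ms (4/5)

note 2 onset = 3b = 2117.647ms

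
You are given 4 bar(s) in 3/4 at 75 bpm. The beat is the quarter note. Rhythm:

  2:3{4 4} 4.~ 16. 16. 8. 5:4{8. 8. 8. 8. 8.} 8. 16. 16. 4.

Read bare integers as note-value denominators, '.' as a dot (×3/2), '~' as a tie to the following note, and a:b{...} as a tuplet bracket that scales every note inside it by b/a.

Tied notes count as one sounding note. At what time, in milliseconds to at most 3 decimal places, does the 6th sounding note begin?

1. 0.0ms @ 0 + 1200.0ms (3/2)
2. 1200.0ms @ 3/2 + 1200.0ms (3/2)
3. 2400.0ms @ 3 + 1500.0ms (15/8)
4. 3900.0ms @ 39/8 + 300.0ms (3/8)
5. 4200.0ms @ 21/4 + 600.0ms (3/4)
6. 4800.0ms @ 6 + 480.0ms (3/5)
7. 5280.0ms @ 33/5 + 480.0ms (3/5)
8. 5760.0ms @ 36/5 + 480.0ms (3/5)
9. 6240.0ms @ 39/5 + 480.0ms (3/5)
10. 6720.0ms @ 42/5 + 480.0ms (3/5)
11. 7200.0ms @ 9 + 600.0ms (3/4)
12. 7800.0ms @ 39/4 + 300.0ms (3/8)
13. 8100.0ms @ 81/8 + 300.0ms (3/8)
14. 8400.0ms @ 21/2 + 1200.0ms (3/2)

note 6 onset = 6b = 4800.0ms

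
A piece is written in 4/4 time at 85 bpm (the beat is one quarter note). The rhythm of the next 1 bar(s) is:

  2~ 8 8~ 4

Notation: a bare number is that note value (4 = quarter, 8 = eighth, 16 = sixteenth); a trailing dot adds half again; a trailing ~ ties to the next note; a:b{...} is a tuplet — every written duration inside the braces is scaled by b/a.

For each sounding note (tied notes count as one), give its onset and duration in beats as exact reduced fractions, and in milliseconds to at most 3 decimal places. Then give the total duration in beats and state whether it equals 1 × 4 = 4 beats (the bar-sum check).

1) 0.0ms=0b +1764.706ms=5/2b
2) 1764.706ms=5/2b +1058.824ms=3/2b
Σ=4b of 4 (85bpm 4/4) — PASS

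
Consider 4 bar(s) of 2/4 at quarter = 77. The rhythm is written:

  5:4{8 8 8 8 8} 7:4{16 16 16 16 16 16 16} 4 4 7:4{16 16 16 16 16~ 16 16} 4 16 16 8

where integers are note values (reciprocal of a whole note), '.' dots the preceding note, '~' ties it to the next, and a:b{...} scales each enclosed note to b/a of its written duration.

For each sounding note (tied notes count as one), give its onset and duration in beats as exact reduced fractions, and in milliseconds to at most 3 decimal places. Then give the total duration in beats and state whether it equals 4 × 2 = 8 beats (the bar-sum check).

1) 0.0ms=0b +311.688ms=2/5b
2) 311.688ms=2/5b +311.688ms=2/5b
3) 623.377ms=4/5b +311.688ms=2/5b
4) 935.065ms=6/5b +311.688ms=2/5b
5) 1246.753ms=8/5b +311.688ms=2/5b
6) 1558.442ms=2b +111.317ms=1/7b
7) 1669.759ms=15/7b +111.317ms=1/7b
8) 1781.076ms=16/7b +111.317ms=1/7b
9) 1892.393ms=17/7b +111.317ms=1/7b
10) 2003.711ms=18/7b +111.317ms=1/7b
11) 2115.028ms=19/7b +111.317ms=1/7b
12) 2226.345ms=20/7b +111.317ms=1/7b
13) 2337.662ms=3b +779.221ms=1b
14) 3116.883ms=4b +779.221ms=1b
15) 3896.104ms=5b +111.317ms=1/7b
16) 4007.421ms=36/7b +111.317ms=1/7b
17) 4118.738ms=37/7b +111.317ms=1/7b
18) 4230.056ms=38/7b +111.317ms=1/7b
19) 4341.373ms=39/7b +222.635ms=2/7b
20) 4564.007ms=41/7b +111.317ms=1/7b
21) 4675.325ms=6b +779.221ms=1b
22) 5454.545ms=7b +194.805ms=1/4b
23) 5649.351ms=29/4b +194.805ms=1/4b
24) 5844.156ms=15/2b +389.61ms=1/2b
Σ=8b of 8 (77bpm 2/4) — PASS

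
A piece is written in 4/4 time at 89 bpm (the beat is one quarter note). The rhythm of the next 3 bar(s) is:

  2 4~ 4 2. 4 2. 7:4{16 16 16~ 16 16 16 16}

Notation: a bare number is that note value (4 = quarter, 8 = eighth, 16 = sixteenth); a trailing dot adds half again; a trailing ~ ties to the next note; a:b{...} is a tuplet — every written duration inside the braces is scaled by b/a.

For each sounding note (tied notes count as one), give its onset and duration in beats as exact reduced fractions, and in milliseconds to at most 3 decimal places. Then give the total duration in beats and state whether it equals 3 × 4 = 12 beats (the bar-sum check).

1) 0.0ms=0b +1348.315ms=2b
2) 1348.315ms=2b +1348.315ms=2b
3) 2696.629ms=4b +2022.472ms=3b
4) 4719.101ms=7b +674.157ms=1b
5) 5393.258ms=8b +2022.472ms=3b
6) 7415.73ms=11b +96.308ms=1/7b
7) 7512.039ms=78/7b +96.308ms=1/7b
8) 7608.347ms=79/7b +192.616ms=2/7b
9) 7800.963ms=81/7b +96.308ms=1/7b
10) 7897.271ms=82/7b +96.308ms=1/7b
11) 7993.579ms=83/7b +96.308ms=1/7b
Σ=12b of 12 (89bpm 4/4) — PASS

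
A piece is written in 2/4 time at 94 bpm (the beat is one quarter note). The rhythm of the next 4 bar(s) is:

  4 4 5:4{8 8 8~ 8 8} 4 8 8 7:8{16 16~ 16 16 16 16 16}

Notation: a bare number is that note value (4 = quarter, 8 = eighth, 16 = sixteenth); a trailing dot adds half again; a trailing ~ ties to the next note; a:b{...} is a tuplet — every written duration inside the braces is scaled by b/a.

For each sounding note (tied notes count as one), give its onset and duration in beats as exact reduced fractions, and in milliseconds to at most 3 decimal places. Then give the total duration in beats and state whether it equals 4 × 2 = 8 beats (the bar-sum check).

1) 0.0ms=0b +638.298ms=1b
2) 638.298ms=1b +638.298ms=1b
3) 1276.596ms=2b +255.319ms=2/5b
4) 1531.915ms=12/5b +255.319ms=2/5b
5) 1787.234ms=14/5b +510.638ms=4/5b
6) 2297.872ms=18/5b +255.319ms=2/5b
7) 2553.191ms=4b +638.298ms=1b
8) 3191.489ms=5b +319.149ms=1/2b
9) 3510.638ms=11/2b +319.149ms=1/2b
10) 3829.787ms=6b +182.371ms=2/7b
11) 4012.158ms=44/7b +364.742ms=4/7b
12) 4376.9ms=48/7b +182.371ms=2/7b
13) 4559.271ms=50/7b +182.371ms=2/7b
14) 4741.641ms=52/7b +182.371ms=2/7b
15) 4924.012ms=54/7b +182.371ms=2/7b
Σ=8b of 8 (94bpm 2/4) — PASS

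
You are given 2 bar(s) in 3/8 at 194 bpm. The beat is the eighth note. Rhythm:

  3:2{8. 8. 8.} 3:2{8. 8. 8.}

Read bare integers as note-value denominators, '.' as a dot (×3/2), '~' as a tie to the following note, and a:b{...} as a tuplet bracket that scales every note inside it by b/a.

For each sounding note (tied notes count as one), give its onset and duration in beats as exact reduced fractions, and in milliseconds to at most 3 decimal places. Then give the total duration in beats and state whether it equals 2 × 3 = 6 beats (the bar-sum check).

1) 0.0ms=0b +309.278ms=1b
2) 309.278ms=1b +309.278ms=1b
3) 618.557ms=2b +309.278ms=1b
4) 927.835ms=3b +309.278ms=1b
5) 1237.113ms=4b +309.278ms=1b
6) 1546.392ms=5b +309.278ms=1b
Σ=6b of 6 (194bpm 3/8) — PASS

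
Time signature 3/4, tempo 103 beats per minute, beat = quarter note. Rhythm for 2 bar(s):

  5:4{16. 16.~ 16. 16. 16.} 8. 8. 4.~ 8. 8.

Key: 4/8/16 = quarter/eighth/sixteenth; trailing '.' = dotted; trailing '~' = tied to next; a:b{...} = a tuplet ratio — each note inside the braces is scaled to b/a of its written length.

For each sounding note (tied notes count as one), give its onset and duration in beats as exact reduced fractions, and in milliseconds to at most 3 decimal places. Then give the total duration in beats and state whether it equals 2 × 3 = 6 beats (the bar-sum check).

1) 0.0ms=0b +174.757ms=3/10b
2) 174.757ms=3/10b +349.515ms=3/5b
3) 524.272ms=9/10b +174.757ms=3/10b
4) 699.029ms=6/5b +174.757ms=3/10b
5) 873.786ms=3/2b +436.893ms=3/4b
6) 1310.68ms=9/4b +436.893ms=3/4b
7) 1747.573ms=3b +1310.68ms=9/4b
8) 3058.252ms=21/4b +436.893ms=3/4b
Σ=6b of 6 (103bpm 3/4) — PASS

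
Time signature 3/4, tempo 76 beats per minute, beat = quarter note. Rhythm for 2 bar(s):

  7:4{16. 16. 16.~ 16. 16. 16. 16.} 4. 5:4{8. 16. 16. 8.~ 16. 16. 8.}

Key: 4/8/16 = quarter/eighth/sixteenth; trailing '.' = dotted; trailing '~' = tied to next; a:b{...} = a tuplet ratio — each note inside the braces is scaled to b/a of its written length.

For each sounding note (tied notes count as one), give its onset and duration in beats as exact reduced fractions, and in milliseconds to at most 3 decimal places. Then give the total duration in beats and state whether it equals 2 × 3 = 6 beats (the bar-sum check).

1) 0.0ms=0b +169.173ms=3/14b
2) 169.173ms=3/14b +169.173ms=3/14b
3) 338.346ms=3/7b +338.346ms=3/7b
4) 676.692ms=6/7b +169.173ms=3/14b
5) 845.865ms=15/14b +169.173ms=3/14b
6) 1015.038ms=9/7b +169.173ms=3/14b
7) 1184.211ms=3/2b +1184.211ms=3/2b
8) 2368.421ms=3b +473.684ms=3/5b
9) 2842.105ms=18/5b +236.842ms=3/10b
10) 3078.947ms=39/10b +236.842ms=3/10b
11) 3315.789ms=21/5b +710.526ms=9/10b
12) 4026.316ms=51/10b +236.842ms=3/10b
13) 4263.158ms=27/5b +473.684ms=3/5b
Σ=6b of 6 (76bpm 3/4) — PASS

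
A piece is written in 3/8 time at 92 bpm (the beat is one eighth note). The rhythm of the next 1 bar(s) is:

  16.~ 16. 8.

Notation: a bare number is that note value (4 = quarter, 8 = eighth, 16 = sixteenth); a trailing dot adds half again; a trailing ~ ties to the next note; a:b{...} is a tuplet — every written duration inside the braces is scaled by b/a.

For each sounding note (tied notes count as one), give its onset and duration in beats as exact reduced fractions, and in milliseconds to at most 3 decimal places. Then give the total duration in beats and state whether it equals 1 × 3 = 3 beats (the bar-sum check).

1) 0.0ms=0b +978.261ms=3/2b
2) 978.261ms=3/2b +978.261ms=3/2b
Σ=3b of 3 (92bpm 3/8) — PASS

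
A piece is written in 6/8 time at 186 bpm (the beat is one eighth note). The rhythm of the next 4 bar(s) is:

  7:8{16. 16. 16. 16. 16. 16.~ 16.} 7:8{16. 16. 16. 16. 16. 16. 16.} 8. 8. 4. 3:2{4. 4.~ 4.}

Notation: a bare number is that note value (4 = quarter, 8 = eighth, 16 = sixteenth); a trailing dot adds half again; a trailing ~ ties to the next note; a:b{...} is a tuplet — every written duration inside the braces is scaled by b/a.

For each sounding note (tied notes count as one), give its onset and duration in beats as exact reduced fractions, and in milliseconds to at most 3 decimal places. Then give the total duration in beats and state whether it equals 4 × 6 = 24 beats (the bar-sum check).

1) 0.0ms=0b +276.498ms=6/7b
2) 276.498ms=6/7b +276.498ms=6/7b
3) 552.995ms=12/7b +276.498ms=6/7b
4) 829.493ms=18/7b +276.498ms=6/7b
5) 1105.991ms=24/7b +276.498ms=6/7b
6) 1382.488ms=30/7b +552.995ms=12/7b
7) 1935.484ms=6b +276.498ms=6/7b
8) 2211.982ms=48/7b +276.498ms=6/7b
9) 2488.479ms=54/7b +276.498ms=6/7b
10) 2764.977ms=60/7b +276.498ms=6/7b
11) 3041.475ms=66/7b +276.498ms=6/7b
12) 3317.972ms=72/7b +276.498ms=6/7b
13) 3594.47ms=78/7b +276.498ms=6/7b
14) 3870.968ms=12b +483.871ms=3/2b
15) 4354.839ms=27/2b +483.871ms=3/2b
16) 4838.71ms=15b +967.742ms=3b
17) 5806.452ms=18b +645.161ms=2b
18) 6451.613ms=20b +1290.323ms=4b
Σ=24b of 24 (186bpm 6/8) — PASS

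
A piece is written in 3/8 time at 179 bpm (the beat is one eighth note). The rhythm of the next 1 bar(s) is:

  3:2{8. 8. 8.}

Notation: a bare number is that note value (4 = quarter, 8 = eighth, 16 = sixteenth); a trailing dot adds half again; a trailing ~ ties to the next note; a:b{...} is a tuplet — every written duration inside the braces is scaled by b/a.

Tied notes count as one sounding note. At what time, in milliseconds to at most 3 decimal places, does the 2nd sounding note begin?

note 2 onset = 1b = 335.196ms

1. 0.0ms @ 0 + 335.196ms (1)
2. 335.196ms @ 1 + 335.196ms (1)
3. 670.391ms @ 2 + 335.196ms (1)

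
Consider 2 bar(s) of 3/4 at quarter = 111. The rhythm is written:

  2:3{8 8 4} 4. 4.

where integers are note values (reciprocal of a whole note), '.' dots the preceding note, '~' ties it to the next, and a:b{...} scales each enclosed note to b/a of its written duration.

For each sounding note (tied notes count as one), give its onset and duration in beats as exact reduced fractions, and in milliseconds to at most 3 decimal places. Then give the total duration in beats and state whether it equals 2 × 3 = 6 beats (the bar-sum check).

1) 0.0ms=0b +405.405ms=3/4b
2) 405.405ms=3/4b +405.405ms=3/4b
3) 810.811ms=3/2b +810.811ms=3/2b
4) 1621.622ms=3b +810.811ms=3/2b
5) 2432.432ms=9/2b +810.811ms=3/2b
Σ=6b of 6 (111bpm 3/4) — PASS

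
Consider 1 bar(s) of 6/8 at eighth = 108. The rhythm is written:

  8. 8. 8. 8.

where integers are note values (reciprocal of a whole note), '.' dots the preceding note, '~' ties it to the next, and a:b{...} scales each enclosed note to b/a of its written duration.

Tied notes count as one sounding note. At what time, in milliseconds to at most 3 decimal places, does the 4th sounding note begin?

1. 0.0ms @ 0 + 833.333ms (3/2)
2. 833.333ms @ 3/2 + 833.333ms (3/2)
3. 1666.667ms @ 3 + 833.333ms (3/2)
4. 2500.0ms @ 9/2 + 833.333ms (3/2)

note 4 onset = 9/2b = 2500.0ms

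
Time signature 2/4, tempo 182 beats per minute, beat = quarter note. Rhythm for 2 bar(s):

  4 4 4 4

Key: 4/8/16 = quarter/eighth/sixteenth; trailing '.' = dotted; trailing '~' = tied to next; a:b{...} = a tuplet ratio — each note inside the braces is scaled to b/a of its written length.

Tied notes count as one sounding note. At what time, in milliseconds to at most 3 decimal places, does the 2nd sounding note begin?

1. 0.0ms @ 0 + 329.67ms (1)
2. 329.67ms @ 1 + 329.67ms (1)
3. 659.341ms @ 2 + 329.67ms (1)
4. 989.011ms @ 3 + 329.67ms (1)

note 2 onset = 1b = 329.67ms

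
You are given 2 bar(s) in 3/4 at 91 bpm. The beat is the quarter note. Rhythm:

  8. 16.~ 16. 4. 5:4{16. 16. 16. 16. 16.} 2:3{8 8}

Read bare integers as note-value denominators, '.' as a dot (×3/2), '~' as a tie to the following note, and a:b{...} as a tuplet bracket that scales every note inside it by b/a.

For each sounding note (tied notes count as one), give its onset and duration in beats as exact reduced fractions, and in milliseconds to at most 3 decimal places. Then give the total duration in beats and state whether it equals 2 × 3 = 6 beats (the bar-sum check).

1) 0.0ms=0b +494.505ms=3/4b
2) 494.505ms=3/4b +494.505ms=3/4b
3) 989.011ms=3/2b +989.011ms=3/2b
4) 1978.022ms=3b +197.802ms=3/10b
5) 2175.824ms=33/10b +197.802ms=3/10b
6) 2373.626ms=18/5b +197.802ms=3/10b
7) 2571.429ms=39/10b +197.802ms=3/10b
8) 2769.231ms=21/5b +197.802ms=3/10b
9) 2967.033ms=9/2b +494.505ms=3/4b
10) 3461.538ms=21/4b +494.505ms=3/4b
Σ=6b of 6 (91bpm 3/4) — PASS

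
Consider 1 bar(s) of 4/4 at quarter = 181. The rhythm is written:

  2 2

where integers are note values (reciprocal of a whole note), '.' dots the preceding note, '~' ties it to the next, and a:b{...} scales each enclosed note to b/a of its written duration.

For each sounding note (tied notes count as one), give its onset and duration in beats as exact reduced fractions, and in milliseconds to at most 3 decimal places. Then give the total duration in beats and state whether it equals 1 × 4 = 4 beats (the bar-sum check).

1) 0.0ms=0b +662.983ms=2b
2) 662.983ms=2b +662.983ms=2b
Σ=4b of 4 (181bpm 4/4) — PASS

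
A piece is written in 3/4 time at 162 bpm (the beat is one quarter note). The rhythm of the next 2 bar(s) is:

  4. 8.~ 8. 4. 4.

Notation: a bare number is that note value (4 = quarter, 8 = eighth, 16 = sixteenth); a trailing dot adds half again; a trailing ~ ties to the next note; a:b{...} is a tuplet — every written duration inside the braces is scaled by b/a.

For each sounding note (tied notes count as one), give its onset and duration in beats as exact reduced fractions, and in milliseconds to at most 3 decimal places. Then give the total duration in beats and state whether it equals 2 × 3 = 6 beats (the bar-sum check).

1) 0.0ms=0b +555.556ms=3/2b
2) 555.556ms=3/2b +555.556ms=3/2b
3) 1111.111ms=3b +555.556ms=3/2b
4) 1666.667ms=9/2b +555.556ms=3/2b
Σ=6b of 6 (162bpm 3/4) — PASS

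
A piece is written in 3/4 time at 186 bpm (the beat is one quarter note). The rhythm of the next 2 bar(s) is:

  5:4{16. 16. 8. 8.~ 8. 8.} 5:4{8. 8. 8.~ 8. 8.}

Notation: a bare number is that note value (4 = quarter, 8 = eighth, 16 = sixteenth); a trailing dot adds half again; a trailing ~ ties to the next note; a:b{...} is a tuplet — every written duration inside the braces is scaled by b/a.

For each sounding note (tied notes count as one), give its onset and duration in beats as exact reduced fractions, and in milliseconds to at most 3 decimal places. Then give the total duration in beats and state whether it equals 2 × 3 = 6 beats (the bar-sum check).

1) 0.0ms=0b +96.774ms=3/10b
2) 96.774ms=3/10b +96.774ms=3/10b
3) 193.548ms=3/5b +193.548ms=3/5b
4) 387.097ms=6/5b +387.097ms=6/5b
5) 774.194ms=12/5b +193.548ms=3/5b
6) 967.742ms=3b +193.548ms=3/5b
7) 1161.29ms=18/5b +193.548ms=3/5b
8) 1354.839ms=21/5b +387.097ms=6/5b
9) 1741.935ms=27/5b +193.548ms=3/5b
Σ=6b of 6 (186bpm 3/4) — PASS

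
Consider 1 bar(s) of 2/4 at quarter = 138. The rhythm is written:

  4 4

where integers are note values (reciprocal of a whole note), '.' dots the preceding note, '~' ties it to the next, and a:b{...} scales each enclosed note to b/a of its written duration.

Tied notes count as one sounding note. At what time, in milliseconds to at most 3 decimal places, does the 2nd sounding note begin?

1. 0.0ms @ 0 + 434.783ms (1)
2. 434.783ms @ 1 + 434.783ms (1)

note 2 onset = 1b = 434.783ms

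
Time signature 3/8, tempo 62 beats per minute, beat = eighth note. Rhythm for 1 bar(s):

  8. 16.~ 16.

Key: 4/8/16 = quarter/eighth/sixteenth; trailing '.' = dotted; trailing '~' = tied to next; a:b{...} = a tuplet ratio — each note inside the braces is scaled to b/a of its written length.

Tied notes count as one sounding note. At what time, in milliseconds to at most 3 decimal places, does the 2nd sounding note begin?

1. 0.0ms @ 0 + 1451.613ms (3/2)
2. 1451.613ms @ 3/2 + 1451.613ms (3/2)

note 2 onset = 3/2b = 1451.613ms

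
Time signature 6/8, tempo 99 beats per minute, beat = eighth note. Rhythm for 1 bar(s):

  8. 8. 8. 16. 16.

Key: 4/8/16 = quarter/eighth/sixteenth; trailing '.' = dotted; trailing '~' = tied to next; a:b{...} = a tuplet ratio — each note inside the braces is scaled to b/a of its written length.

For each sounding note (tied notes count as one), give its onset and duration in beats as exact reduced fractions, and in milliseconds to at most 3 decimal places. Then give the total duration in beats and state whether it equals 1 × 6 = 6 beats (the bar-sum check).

1) 0.0ms=0b +909.091ms=3/2b
2) 909.091ms=3/2b +909.091ms=3/2b
3) 1818.182ms=3b +909.091ms=3/2b
4) 2727.273ms=9/2b +454.545ms=3/4b
5) 3181.818ms=21/4b +454.545ms=3/4b
Σ=6b of 6 (99bpm 6/8) — PASS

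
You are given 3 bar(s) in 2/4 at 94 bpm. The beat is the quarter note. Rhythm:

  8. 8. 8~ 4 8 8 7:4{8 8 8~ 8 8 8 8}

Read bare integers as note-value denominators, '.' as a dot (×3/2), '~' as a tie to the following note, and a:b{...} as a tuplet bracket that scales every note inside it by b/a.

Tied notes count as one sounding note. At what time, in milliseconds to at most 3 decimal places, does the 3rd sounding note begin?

1. 0.0ms @ 0 + 478.723ms (3/4)
2. 478.723ms @ 3/4 + 478.723ms (3/4)
3. 957.447ms @ 3/2 + 957.447ms (3/2)
4. 1914.894ms @ 3 + 319.149ms (1/2)
5. 2234.043ms @ 7/2 + 319.149ms (1/2)
6. 2553.191ms @ 4 + 182.371ms (2/7)
7. 2735.562ms @ 30/7 + 182.371ms (2/7)
8. 2917.933ms @ 32/7 + 364.742ms (4/7)
9. 3282.675ms @ 36/7 + 182.371ms (2/7)
10. 3465.046ms @ 38/7 + 182.371ms (2/7)
11. 3647.416ms @ 40/7 + 182.371ms (2/7)

note 3 onset = 3/2b = 957.447ms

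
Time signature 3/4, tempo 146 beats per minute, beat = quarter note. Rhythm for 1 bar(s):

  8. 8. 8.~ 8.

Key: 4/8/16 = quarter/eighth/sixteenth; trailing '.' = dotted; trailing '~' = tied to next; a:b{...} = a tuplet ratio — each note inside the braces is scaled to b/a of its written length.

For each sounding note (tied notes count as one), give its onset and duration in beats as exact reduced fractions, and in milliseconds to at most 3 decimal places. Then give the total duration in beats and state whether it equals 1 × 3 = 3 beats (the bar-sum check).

1) 0.0ms=0b +308.219ms=3/4b
2) 308.219ms=3/4b +308.219ms=3/4b
3) 616.438ms=3/2b +616.438ms=3/2b
Σ=3b of 3 (146bpm 3/4) — PASS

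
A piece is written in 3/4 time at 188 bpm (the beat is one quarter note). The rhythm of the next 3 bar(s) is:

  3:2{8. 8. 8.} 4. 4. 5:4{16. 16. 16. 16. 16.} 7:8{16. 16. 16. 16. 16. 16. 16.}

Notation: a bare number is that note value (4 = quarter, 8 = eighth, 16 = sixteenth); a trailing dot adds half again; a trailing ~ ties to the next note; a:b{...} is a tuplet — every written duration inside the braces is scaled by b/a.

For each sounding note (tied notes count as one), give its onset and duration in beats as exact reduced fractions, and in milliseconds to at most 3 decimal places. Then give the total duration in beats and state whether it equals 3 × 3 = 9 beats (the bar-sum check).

1) 0.0ms=0b +159.574ms=1/2b
2) 159.574ms=1/2b +159.574ms=1/2b
3) 319.149ms=1b +159.574ms=1/2b
4) 478.723ms=3/2b +478.723ms=3/2b
5) 957.447ms=3b +478.723ms=3/2b
6) 1436.17ms=9/2b +95.745ms=3/10b
7) 1531.915ms=24/5b +95.745ms=3/10b
8) 1627.66ms=51/10b +95.745ms=3/10b
9) 1723.404ms=27/5b +95.745ms=3/10b
10) 1819.149ms=57/10b +95.745ms=3/10b
11) 1914.894ms=6b +136.778ms=3/7b
12) 2051.672ms=45/7b +136.778ms=3/7b
13) 2188.45ms=48/7b +136.778ms=3/7b
14) 2325.228ms=51/7b +136.778ms=3/7b
15) 2462.006ms=54/7b +136.778ms=3/7b
16) 2598.784ms=57/7b +136.778ms=3/7b
17) 2735.562ms=60/7b +136.778ms=3/7b
Σ=9b of 9 (188bpm 3/4) — PASS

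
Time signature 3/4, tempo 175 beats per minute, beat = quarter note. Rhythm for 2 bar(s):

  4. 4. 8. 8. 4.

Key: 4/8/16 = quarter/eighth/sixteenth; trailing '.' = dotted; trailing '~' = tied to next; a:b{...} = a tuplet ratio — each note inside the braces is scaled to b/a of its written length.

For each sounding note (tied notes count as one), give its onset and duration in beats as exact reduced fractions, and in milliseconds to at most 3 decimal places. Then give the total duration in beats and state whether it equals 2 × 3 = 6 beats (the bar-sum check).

1) 0.0ms=0b +514.286ms=3/2b
2) 514.286ms=3/2b +514.286ms=3/2b
3) 1028.571ms=3b +257.143ms=3/4b
4) 1285.714ms=15/4b +257.143ms=3/4b
5) 1542.857ms=9/2b +514.286ms=3/2b
Σ=6b of 6 (175bpm 3/4) — PASS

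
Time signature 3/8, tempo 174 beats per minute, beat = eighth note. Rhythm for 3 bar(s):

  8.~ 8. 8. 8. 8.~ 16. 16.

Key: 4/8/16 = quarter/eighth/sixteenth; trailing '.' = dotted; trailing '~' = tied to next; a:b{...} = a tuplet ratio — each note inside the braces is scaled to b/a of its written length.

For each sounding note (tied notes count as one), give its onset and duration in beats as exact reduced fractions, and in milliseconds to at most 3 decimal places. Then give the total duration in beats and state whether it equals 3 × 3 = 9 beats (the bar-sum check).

1) 0.0ms=0b +1034.483ms=3b
2) 1034.483ms=3b +517.241ms=3/2b
3) 1551.724ms=9/2b +517.241ms=3/2b
4) 2068.966ms=6b +775.862ms=9/4b
5) 2844.828ms=33/4b +258.621ms=3/4b
Σ=9b of 9 (174bpm 3/8) — PASS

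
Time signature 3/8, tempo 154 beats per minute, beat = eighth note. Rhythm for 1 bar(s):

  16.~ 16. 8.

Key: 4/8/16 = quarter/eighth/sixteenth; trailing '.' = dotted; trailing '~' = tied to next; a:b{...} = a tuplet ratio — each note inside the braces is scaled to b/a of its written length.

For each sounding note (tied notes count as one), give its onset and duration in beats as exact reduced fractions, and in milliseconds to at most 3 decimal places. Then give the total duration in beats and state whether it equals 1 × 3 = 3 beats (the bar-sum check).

1) 0.0ms=0b +584.416ms=3/2b
2) 584.416ms=3/2b +584.416ms=3/2b
Σ=3b of 3 (154bpm 3/8) — PASS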